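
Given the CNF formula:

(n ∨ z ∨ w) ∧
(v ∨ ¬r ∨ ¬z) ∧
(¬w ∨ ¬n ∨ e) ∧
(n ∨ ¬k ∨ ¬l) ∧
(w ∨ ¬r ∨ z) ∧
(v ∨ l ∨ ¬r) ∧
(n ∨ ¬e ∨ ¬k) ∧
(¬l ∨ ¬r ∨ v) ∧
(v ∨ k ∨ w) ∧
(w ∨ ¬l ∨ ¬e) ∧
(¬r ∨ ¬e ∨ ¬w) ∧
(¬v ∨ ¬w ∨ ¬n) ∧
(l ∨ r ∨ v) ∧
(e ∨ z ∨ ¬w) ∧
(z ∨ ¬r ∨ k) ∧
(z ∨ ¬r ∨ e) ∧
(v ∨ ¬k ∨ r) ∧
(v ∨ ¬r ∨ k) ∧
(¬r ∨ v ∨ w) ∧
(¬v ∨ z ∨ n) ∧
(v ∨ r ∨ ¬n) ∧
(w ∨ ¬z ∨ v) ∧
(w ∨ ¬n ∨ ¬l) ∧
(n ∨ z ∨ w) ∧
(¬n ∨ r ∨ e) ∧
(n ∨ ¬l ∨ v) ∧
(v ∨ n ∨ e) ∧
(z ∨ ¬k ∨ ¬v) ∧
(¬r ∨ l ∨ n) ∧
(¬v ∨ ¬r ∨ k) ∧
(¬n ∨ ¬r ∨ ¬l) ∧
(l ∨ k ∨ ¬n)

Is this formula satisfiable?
Yes

Yes, the formula is satisfiable.

One satisfying assignment is: w=False, v=True, z=True, l=False, k=False, r=False, n=False, e=False

Verification: With this assignment, all 32 clauses evaluate to true.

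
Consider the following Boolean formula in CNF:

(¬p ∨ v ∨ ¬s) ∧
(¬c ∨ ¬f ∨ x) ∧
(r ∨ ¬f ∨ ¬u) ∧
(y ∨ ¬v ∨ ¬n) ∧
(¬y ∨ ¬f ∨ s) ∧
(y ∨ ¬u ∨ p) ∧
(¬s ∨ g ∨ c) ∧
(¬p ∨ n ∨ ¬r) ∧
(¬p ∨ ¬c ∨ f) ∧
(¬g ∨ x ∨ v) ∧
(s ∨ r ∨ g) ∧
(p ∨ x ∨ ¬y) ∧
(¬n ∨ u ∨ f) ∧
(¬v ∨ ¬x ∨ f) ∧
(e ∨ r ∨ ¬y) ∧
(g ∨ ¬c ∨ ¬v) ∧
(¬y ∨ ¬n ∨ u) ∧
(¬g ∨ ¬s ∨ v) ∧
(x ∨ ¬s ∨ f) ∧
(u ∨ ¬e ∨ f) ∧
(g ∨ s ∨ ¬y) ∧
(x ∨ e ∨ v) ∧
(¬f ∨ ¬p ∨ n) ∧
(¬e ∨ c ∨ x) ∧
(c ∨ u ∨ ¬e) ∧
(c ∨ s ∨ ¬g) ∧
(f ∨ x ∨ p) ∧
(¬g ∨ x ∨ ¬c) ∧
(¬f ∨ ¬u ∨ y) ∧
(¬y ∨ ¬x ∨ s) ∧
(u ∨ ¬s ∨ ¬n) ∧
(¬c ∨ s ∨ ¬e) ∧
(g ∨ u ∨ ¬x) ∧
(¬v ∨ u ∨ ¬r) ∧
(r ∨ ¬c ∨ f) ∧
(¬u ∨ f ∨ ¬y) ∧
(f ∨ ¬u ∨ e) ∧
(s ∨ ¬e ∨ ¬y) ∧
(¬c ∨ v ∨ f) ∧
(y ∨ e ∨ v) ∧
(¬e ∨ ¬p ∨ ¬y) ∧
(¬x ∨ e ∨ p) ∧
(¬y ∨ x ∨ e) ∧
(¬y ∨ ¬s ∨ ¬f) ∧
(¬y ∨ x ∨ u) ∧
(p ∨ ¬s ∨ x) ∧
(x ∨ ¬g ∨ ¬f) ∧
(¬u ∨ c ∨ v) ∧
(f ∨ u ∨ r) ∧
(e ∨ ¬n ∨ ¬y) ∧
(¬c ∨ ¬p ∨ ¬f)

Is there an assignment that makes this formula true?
Yes

Yes, the formula is satisfiable.

One satisfying assignment is: y=False, v=True, u=False, f=True, r=False, c=True, s=True, n=False, p=False, g=True, x=True, e=True

Verification: With this assignment, all 51 clauses evaluate to true.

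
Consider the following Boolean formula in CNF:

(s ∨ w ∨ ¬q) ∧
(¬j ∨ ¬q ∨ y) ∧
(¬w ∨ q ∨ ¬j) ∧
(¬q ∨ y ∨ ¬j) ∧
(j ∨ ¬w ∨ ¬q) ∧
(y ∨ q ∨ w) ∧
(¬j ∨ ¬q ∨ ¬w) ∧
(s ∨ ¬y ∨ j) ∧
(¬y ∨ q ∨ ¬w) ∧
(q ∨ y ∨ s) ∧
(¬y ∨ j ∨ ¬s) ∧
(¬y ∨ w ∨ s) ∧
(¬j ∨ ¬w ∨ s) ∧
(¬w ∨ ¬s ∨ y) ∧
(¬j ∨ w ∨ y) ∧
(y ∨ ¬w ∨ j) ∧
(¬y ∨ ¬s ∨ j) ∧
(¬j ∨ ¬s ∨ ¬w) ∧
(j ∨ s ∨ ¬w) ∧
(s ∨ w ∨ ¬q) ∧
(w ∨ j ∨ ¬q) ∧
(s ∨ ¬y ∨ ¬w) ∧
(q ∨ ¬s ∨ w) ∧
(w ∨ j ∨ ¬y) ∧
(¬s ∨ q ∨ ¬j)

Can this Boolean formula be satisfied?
Yes

Yes, the formula is satisfiable.

One satisfying assignment is: w=False, s=True, y=True, j=True, q=True

Verification: With this assignment, all 25 clauses evaluate to true.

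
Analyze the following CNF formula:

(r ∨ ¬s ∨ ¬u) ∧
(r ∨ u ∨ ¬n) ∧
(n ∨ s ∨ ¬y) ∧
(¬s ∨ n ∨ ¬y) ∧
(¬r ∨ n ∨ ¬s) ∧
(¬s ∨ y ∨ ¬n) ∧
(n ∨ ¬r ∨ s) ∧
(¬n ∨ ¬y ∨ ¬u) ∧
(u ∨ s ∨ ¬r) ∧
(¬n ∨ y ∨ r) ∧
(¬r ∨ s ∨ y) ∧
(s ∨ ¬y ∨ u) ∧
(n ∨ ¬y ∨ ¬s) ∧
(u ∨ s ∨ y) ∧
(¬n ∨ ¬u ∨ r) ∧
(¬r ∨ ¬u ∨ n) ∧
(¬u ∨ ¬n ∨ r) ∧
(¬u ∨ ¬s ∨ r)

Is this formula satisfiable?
Yes

Yes, the formula is satisfiable.

One satisfying assignment is: r=False, n=False, u=False, s=True, y=False

Verification: With this assignment, all 18 clauses evaluate to true.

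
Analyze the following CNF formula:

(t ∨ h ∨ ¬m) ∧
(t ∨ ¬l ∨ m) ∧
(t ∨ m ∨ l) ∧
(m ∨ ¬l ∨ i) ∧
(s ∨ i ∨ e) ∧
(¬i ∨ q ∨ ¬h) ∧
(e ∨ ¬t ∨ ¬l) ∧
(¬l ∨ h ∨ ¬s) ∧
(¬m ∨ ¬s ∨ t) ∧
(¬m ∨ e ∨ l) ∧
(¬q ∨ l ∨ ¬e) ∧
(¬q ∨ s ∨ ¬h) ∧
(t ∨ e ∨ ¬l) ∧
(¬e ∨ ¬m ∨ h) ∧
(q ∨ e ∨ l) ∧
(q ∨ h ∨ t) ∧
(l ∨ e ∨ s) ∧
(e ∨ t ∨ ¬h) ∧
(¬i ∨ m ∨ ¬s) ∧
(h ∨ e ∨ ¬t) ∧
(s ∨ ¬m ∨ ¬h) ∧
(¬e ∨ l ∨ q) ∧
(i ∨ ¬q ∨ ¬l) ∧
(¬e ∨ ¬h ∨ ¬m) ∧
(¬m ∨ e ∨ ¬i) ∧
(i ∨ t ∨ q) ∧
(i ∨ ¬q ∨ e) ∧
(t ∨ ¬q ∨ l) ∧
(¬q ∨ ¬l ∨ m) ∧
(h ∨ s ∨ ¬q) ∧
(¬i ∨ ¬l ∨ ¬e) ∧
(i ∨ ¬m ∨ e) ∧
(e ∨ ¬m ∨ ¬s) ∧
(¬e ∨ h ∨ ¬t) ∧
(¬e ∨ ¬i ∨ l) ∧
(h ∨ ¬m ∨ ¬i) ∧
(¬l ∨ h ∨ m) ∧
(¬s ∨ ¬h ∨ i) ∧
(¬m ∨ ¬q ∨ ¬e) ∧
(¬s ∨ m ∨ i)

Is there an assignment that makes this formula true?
No

No, the formula is not satisfiable.

No assignment of truth values to the variables can make all 40 clauses true simultaneously.

The formula is UNSAT (unsatisfiable).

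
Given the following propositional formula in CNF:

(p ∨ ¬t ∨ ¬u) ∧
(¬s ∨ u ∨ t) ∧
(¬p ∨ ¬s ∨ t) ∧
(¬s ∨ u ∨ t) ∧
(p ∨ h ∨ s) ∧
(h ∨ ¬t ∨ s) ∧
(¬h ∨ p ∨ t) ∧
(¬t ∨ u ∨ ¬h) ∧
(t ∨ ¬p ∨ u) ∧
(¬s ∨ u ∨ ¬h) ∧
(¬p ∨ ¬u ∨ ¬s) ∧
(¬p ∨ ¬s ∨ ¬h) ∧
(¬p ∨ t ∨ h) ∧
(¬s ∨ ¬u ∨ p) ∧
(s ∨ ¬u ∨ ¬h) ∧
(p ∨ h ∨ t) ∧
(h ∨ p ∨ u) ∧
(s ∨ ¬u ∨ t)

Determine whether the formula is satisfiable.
Yes

Yes, the formula is satisfiable.

One satisfying assignment is: t=True, u=False, p=True, s=True, h=False

Verification: With this assignment, all 18 clauses evaluate to true.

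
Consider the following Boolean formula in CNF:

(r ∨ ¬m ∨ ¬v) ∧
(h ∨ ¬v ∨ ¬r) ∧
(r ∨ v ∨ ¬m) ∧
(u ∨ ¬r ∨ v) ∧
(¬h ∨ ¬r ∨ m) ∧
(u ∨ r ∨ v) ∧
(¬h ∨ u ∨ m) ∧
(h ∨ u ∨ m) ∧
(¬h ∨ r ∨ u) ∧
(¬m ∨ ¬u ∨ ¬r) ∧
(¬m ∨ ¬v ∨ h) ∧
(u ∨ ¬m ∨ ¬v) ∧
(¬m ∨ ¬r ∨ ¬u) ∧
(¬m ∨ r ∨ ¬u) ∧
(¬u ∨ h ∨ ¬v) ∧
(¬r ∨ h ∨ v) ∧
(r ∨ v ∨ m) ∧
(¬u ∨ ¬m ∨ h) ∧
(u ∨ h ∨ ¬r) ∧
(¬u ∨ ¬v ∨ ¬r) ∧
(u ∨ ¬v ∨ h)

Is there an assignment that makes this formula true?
Yes

Yes, the formula is satisfiable.

One satisfying assignment is: r=False, v=True, h=True, u=True, m=False

Verification: With this assignment, all 21 clauses evaluate to true.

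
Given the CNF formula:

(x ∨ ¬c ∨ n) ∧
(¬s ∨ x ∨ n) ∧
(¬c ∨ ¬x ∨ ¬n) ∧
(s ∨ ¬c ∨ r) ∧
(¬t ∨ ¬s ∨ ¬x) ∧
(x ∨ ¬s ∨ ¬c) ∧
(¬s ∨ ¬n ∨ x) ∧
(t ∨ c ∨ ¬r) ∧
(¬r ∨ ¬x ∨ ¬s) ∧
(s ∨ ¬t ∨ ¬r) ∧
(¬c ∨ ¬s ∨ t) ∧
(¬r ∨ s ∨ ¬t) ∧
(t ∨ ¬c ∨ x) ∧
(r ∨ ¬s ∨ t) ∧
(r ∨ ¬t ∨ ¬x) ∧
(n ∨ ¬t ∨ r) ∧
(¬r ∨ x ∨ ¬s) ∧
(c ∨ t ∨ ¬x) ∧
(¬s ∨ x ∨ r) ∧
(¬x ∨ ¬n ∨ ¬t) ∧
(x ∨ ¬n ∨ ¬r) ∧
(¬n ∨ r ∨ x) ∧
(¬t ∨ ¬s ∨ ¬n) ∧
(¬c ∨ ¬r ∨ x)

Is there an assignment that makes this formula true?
Yes

Yes, the formula is satisfiable.

One satisfying assignment is: r=False, t=False, c=False, x=False, n=False, s=False

Verification: With this assignment, all 24 clauses evaluate to true.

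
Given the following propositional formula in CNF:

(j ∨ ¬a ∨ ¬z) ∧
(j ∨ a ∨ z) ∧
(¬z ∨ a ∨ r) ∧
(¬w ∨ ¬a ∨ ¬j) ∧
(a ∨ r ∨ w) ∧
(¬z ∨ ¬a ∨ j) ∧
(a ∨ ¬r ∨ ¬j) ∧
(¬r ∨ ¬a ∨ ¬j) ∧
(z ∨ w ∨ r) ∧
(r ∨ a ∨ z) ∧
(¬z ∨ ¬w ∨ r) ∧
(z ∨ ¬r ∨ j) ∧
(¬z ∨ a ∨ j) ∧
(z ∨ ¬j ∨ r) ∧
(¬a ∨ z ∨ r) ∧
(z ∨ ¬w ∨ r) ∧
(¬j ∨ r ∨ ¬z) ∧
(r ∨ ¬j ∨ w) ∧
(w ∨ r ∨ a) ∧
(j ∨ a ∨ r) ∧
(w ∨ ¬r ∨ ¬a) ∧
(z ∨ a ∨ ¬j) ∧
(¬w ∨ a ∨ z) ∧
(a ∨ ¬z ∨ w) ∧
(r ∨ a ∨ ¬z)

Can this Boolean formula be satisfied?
No

No, the formula is not satisfiable.

No assignment of truth values to the variables can make all 25 clauses true simultaneously.

The formula is UNSAT (unsatisfiable).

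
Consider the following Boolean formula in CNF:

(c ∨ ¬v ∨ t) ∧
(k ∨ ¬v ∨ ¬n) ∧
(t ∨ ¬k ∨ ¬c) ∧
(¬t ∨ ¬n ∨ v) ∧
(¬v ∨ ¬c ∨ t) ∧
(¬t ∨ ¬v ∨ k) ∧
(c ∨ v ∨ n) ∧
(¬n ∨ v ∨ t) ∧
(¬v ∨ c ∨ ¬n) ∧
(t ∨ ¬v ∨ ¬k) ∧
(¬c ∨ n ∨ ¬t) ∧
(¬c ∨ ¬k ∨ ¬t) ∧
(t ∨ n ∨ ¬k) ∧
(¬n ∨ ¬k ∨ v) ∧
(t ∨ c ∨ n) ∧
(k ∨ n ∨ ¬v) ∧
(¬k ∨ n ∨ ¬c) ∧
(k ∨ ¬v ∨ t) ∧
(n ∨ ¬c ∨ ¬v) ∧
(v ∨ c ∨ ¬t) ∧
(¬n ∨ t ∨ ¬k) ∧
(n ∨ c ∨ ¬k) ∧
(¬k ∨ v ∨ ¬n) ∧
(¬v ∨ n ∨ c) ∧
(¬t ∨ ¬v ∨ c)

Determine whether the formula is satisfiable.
Yes

Yes, the formula is satisfiable.

One satisfying assignment is: t=False, c=True, v=False, k=False, n=False

Verification: With this assignment, all 25 clauses evaluate to true.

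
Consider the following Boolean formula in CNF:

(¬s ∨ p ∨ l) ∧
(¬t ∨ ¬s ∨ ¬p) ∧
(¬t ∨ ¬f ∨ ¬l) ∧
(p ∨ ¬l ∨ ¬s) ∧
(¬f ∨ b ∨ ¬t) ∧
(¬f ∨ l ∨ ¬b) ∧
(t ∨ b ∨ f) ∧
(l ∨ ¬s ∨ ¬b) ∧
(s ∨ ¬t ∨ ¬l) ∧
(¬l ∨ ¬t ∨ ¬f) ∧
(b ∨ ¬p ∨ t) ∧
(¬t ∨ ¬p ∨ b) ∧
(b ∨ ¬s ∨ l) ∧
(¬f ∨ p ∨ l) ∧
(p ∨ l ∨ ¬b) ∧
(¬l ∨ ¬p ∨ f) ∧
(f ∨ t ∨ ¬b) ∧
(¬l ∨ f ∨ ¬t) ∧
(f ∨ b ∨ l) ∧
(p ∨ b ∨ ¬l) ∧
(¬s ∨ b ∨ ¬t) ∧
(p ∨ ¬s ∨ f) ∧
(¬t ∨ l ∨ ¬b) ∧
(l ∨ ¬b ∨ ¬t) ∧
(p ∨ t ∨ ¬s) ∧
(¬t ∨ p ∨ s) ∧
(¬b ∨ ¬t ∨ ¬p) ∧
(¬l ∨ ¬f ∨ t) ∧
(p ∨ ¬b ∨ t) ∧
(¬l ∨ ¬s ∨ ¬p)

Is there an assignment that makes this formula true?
No

No, the formula is not satisfiable.

No assignment of truth values to the variables can make all 30 clauses true simultaneously.

The formula is UNSAT (unsatisfiable).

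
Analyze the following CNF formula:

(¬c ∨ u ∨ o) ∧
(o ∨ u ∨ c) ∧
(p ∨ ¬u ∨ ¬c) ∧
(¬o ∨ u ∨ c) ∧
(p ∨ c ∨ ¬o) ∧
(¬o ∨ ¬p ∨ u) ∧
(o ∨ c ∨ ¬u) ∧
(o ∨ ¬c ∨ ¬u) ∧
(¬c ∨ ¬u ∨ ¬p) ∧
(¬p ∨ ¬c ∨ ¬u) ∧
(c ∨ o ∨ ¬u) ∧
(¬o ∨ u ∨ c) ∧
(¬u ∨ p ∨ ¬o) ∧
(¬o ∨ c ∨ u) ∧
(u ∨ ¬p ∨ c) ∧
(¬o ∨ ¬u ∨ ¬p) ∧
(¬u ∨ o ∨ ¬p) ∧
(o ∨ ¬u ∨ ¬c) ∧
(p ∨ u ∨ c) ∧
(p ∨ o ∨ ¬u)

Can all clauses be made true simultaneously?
Yes

Yes, the formula is satisfiable.

One satisfying assignment is: c=True, o=True, p=False, u=False

Verification: With this assignment, all 20 clauses evaluate to true.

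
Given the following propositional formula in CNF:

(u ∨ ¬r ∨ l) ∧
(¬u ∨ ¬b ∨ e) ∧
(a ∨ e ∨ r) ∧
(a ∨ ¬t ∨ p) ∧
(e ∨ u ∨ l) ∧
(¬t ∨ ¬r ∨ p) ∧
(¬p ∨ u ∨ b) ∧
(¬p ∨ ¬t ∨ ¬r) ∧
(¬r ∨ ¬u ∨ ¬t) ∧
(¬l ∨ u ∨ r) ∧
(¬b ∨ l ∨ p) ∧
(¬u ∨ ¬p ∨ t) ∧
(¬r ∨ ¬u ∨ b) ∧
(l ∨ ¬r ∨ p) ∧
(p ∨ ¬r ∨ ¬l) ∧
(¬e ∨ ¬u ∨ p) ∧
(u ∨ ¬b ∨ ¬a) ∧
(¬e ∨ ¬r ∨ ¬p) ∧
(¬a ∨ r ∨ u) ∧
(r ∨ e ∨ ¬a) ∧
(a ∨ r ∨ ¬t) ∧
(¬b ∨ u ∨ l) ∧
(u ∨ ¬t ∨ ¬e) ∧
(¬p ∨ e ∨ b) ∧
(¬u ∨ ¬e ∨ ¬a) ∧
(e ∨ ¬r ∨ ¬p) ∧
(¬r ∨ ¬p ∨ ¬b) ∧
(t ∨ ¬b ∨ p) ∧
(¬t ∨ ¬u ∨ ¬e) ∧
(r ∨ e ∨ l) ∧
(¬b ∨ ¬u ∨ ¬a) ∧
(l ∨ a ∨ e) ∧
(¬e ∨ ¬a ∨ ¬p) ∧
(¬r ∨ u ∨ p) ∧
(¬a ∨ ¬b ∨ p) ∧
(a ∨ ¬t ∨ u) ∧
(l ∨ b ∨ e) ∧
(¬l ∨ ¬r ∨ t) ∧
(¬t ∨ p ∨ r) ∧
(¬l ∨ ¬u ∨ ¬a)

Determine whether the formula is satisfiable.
Yes

Yes, the formula is satisfiable.

One satisfying assignment is: p=False, b=False, l=False, t=False, u=False, a=False, r=False, e=True

Verification: With this assignment, all 40 clauses evaluate to true.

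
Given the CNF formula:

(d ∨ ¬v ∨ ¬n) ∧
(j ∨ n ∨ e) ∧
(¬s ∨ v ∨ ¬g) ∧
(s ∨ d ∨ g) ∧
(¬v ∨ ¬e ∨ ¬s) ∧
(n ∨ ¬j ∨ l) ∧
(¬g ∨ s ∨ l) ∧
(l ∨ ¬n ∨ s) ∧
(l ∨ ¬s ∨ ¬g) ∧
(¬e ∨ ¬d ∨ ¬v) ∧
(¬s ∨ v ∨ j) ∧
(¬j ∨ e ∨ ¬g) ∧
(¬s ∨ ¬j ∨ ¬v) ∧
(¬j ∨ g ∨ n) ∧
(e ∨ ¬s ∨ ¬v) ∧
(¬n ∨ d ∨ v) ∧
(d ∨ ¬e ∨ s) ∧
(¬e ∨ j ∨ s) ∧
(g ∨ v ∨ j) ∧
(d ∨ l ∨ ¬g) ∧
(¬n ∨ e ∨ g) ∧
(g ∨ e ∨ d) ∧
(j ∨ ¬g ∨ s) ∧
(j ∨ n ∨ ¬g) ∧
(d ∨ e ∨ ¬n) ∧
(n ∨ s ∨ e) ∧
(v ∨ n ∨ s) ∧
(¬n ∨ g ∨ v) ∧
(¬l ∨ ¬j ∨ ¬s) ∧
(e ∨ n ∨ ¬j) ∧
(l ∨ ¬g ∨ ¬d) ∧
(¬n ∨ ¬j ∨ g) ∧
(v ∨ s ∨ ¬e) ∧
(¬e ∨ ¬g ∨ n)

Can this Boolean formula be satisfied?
No

No, the formula is not satisfiable.

No assignment of truth values to the variables can make all 34 clauses true simultaneously.

The formula is UNSAT (unsatisfiable).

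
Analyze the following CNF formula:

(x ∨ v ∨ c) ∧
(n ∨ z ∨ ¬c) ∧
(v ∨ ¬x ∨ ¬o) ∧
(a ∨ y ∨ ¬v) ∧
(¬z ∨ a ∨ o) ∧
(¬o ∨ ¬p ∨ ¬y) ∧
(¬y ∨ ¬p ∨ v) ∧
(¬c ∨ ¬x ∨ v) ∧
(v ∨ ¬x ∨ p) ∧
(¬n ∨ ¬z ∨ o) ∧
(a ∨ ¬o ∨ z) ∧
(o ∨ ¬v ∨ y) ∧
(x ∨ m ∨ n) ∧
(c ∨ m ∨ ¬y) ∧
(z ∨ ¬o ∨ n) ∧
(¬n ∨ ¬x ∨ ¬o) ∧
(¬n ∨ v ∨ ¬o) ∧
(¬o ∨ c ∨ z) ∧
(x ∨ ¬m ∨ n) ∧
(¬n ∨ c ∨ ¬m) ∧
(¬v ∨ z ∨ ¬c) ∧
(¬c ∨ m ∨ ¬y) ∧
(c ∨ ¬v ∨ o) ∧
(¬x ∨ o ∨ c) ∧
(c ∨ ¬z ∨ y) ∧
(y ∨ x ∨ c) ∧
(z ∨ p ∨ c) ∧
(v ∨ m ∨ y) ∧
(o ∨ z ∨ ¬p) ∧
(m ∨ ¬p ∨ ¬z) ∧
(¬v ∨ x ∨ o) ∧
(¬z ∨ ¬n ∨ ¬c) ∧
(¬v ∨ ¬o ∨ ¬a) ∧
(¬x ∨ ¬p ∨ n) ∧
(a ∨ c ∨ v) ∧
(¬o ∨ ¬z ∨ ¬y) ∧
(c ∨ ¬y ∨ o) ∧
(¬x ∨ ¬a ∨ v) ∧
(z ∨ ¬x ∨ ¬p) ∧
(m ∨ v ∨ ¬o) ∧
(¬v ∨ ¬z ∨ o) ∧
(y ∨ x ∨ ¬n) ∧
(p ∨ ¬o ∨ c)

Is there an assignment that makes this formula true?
Yes

Yes, the formula is satisfiable.

One satisfying assignment is: c=True, n=True, m=True, y=True, o=False, z=False, v=False, x=False, a=False, p=False

Verification: With this assignment, all 43 clauses evaluate to true.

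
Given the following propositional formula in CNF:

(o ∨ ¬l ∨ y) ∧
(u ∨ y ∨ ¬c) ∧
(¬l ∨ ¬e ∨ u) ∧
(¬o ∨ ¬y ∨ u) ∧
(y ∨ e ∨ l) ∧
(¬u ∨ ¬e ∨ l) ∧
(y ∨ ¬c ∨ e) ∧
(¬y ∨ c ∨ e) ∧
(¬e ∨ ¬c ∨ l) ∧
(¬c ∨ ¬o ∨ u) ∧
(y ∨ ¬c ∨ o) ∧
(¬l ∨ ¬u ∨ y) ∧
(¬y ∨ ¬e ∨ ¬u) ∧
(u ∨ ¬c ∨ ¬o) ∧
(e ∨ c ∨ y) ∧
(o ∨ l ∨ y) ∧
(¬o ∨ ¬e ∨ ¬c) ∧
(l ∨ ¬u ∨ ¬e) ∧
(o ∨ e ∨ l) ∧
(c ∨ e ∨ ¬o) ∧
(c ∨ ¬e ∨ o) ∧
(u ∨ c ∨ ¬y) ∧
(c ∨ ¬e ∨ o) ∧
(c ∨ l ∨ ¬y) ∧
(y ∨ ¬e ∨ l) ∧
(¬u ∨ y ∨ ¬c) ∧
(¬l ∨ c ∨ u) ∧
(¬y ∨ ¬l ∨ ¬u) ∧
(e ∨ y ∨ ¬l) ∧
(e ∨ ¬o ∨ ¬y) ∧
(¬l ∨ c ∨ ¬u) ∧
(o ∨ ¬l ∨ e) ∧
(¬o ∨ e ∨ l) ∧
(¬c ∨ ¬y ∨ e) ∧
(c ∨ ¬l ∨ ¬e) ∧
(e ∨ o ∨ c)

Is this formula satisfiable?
No

No, the formula is not satisfiable.

No assignment of truth values to the variables can make all 36 clauses true simultaneously.

The formula is UNSAT (unsatisfiable).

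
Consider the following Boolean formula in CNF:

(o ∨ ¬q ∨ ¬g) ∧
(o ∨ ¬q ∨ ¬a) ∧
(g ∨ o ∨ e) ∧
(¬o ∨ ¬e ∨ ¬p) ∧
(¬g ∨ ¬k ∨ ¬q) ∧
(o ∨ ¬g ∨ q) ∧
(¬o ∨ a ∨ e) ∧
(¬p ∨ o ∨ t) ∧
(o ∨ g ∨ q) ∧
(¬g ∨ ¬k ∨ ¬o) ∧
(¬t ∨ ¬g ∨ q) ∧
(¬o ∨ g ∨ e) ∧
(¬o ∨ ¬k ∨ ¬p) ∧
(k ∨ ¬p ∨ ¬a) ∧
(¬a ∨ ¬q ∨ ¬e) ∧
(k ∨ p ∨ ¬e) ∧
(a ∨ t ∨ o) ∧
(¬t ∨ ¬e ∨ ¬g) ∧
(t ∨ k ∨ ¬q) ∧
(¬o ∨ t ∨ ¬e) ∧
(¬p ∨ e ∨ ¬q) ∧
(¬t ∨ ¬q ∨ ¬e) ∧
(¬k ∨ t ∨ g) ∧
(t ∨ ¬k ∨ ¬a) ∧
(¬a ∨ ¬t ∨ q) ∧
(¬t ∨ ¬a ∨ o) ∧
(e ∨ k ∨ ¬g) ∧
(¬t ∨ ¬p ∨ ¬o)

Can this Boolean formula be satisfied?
Yes

Yes, the formula is satisfiable.

One satisfying assignment is: q=False, k=True, g=False, a=False, o=True, e=True, p=False, t=True

Verification: With this assignment, all 28 clauses evaluate to true.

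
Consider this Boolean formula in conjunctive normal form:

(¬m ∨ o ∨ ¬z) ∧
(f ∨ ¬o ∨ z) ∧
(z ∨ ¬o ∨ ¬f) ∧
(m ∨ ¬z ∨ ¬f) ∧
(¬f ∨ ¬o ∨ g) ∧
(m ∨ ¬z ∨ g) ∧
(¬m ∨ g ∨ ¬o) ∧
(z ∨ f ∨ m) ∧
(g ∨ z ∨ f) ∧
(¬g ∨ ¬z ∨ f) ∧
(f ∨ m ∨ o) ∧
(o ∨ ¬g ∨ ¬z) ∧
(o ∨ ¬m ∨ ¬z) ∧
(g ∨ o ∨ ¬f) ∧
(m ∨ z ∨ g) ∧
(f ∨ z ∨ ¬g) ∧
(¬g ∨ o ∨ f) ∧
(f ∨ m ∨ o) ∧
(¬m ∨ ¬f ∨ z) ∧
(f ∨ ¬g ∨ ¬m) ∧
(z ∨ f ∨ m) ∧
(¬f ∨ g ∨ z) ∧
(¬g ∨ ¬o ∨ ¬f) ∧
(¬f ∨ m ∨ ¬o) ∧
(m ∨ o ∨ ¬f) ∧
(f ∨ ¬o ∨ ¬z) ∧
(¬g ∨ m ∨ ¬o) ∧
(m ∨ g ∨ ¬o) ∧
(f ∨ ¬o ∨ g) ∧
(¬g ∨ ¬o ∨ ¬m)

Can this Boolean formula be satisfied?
No

No, the formula is not satisfiable.

No assignment of truth values to the variables can make all 30 clauses true simultaneously.

The formula is UNSAT (unsatisfiable).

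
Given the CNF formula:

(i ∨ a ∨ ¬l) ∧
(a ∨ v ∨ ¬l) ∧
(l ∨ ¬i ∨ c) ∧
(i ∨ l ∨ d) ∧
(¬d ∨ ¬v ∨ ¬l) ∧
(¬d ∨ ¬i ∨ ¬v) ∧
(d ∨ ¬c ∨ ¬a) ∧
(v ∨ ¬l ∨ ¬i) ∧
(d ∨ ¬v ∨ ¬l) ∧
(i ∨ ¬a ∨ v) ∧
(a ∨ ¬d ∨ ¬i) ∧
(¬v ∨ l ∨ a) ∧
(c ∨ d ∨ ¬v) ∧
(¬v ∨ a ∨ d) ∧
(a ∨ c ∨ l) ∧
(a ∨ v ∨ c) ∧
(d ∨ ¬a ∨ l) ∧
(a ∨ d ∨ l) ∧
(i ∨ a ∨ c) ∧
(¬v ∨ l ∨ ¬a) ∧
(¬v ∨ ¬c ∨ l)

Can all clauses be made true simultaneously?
Yes

Yes, the formula is satisfiable.

One satisfying assignment is: v=False, c=True, d=True, l=False, i=False, a=False

Verification: With this assignment, all 21 clauses evaluate to true.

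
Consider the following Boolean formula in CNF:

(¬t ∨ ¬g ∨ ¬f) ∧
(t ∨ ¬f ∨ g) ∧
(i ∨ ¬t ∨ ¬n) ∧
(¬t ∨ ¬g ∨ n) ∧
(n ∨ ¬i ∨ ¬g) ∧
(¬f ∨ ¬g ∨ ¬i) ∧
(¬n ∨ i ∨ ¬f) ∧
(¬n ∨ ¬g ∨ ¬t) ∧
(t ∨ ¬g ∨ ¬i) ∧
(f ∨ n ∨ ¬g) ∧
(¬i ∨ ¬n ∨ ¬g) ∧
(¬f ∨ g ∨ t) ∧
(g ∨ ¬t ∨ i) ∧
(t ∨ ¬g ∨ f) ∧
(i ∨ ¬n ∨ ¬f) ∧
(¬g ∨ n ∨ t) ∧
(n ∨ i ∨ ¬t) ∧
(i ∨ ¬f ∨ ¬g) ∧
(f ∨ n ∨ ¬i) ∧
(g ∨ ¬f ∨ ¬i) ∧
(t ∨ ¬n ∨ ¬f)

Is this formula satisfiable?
Yes

Yes, the formula is satisfiable.

One satisfying assignment is: g=False, n=False, i=False, t=False, f=False

Verification: With this assignment, all 21 clauses evaluate to true.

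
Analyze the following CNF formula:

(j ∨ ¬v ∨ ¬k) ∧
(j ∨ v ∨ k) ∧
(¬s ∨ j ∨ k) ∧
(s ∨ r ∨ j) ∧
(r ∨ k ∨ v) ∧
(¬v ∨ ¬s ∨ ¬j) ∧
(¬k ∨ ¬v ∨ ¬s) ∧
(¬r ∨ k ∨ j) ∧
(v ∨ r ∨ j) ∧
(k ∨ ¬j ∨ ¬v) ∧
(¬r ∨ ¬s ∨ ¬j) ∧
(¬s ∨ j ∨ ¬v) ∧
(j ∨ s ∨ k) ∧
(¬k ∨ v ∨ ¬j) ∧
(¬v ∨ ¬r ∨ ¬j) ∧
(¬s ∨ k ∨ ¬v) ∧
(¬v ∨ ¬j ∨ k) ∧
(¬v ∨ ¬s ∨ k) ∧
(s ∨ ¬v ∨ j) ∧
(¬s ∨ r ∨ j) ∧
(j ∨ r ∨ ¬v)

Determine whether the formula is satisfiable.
Yes

Yes, the formula is satisfiable.

One satisfying assignment is: k=True, j=False, v=False, r=True, s=False

Verification: With this assignment, all 21 clauses evaluate to true.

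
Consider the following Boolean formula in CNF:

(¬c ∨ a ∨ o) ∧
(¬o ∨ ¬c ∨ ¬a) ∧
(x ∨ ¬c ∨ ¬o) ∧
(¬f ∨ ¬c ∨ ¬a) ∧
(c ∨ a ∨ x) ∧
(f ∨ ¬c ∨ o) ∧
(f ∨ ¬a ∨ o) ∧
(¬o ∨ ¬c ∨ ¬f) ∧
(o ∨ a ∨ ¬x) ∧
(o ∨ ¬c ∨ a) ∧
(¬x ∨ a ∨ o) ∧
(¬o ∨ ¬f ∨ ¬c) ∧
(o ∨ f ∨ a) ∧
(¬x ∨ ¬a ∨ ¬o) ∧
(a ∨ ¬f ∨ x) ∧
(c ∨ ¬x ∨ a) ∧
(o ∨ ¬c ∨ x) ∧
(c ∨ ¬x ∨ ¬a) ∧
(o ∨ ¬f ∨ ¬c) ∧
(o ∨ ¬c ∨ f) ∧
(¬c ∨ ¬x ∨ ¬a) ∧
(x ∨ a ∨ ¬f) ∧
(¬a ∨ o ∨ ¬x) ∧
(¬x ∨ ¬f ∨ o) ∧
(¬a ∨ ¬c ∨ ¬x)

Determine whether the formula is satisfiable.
Yes

Yes, the formula is satisfiable.

One satisfying assignment is: c=False, f=True, a=True, o=False, x=False

Verification: With this assignment, all 25 clauses evaluate to true.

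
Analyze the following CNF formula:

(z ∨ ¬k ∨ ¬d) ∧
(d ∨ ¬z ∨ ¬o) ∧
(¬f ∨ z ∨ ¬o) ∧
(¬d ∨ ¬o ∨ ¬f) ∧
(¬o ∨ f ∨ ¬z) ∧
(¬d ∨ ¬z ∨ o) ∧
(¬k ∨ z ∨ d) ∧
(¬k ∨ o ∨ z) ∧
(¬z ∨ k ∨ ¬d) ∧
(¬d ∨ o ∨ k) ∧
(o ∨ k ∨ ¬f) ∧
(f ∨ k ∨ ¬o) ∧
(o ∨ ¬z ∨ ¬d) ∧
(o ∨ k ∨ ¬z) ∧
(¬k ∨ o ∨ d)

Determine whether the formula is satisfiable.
Yes

Yes, the formula is satisfiable.

One satisfying assignment is: d=False, k=False, o=False, z=False, f=False

Verification: With this assignment, all 15 clauses evaluate to true.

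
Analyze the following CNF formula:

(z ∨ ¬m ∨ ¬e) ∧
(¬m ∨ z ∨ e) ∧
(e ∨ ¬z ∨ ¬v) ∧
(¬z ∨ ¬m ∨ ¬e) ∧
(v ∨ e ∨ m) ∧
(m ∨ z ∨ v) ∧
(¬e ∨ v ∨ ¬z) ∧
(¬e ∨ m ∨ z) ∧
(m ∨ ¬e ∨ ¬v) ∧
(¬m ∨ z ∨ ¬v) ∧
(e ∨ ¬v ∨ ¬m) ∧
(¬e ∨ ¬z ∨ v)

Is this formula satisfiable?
Yes

Yes, the formula is satisfiable.

One satisfying assignment is: z=True, m=True, e=False, v=False

Verification: With this assignment, all 12 clauses evaluate to true.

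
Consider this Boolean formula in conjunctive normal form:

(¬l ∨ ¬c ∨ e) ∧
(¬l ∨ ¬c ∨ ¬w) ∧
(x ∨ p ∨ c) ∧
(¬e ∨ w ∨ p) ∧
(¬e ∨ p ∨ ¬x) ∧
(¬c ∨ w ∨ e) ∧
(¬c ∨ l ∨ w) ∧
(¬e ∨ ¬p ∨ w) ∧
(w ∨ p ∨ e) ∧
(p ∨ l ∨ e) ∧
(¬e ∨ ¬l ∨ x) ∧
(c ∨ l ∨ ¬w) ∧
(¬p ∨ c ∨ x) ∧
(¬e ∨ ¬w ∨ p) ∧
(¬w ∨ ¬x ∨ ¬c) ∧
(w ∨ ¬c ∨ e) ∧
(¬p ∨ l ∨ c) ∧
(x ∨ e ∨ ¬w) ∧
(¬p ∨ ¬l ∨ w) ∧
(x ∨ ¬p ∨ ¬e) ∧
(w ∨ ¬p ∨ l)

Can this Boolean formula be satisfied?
Yes

Yes, the formula is satisfiable.

One satisfying assignment is: p=False, e=False, l=True, c=False, x=True, w=True

Verification: With this assignment, all 21 clauses evaluate to true.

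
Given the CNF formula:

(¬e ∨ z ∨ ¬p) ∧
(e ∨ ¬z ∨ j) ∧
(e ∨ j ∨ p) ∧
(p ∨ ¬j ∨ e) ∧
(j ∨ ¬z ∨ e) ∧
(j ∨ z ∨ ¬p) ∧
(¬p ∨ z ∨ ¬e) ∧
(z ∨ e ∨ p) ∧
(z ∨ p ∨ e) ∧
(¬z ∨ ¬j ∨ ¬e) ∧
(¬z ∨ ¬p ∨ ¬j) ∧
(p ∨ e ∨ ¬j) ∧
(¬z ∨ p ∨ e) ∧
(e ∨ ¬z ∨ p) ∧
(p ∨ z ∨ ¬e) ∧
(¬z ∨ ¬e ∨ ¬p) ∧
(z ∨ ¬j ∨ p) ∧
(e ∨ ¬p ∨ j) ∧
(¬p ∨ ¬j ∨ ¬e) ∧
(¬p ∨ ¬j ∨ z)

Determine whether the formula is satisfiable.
Yes

Yes, the formula is satisfiable.

One satisfying assignment is: j=False, z=True, p=False, e=True

Verification: With this assignment, all 20 clauses evaluate to true.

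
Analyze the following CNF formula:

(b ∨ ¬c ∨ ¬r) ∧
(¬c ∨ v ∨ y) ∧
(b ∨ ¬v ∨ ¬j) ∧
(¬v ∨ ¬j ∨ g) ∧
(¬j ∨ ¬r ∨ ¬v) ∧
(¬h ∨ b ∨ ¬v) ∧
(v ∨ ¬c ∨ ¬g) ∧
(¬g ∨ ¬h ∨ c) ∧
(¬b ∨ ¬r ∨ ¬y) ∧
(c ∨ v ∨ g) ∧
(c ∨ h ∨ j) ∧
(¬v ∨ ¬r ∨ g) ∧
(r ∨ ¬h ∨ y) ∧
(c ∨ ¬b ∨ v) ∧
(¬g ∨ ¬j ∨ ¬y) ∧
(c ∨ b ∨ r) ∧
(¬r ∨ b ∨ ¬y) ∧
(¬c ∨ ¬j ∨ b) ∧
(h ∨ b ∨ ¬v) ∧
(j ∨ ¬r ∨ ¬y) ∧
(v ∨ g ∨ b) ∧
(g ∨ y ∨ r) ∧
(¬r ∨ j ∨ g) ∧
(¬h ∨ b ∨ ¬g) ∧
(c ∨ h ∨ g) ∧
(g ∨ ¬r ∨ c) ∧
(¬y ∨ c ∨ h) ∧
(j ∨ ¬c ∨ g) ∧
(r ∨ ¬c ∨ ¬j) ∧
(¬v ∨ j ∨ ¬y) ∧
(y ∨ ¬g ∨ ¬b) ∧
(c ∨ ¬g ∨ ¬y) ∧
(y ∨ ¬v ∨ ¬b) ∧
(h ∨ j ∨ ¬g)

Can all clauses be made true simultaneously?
Yes

Yes, the formula is satisfiable.

One satisfying assignment is: c=False, b=False, g=True, r=True, v=False, h=False, j=True, y=False

Verification: With this assignment, all 34 clauses evaluate to true.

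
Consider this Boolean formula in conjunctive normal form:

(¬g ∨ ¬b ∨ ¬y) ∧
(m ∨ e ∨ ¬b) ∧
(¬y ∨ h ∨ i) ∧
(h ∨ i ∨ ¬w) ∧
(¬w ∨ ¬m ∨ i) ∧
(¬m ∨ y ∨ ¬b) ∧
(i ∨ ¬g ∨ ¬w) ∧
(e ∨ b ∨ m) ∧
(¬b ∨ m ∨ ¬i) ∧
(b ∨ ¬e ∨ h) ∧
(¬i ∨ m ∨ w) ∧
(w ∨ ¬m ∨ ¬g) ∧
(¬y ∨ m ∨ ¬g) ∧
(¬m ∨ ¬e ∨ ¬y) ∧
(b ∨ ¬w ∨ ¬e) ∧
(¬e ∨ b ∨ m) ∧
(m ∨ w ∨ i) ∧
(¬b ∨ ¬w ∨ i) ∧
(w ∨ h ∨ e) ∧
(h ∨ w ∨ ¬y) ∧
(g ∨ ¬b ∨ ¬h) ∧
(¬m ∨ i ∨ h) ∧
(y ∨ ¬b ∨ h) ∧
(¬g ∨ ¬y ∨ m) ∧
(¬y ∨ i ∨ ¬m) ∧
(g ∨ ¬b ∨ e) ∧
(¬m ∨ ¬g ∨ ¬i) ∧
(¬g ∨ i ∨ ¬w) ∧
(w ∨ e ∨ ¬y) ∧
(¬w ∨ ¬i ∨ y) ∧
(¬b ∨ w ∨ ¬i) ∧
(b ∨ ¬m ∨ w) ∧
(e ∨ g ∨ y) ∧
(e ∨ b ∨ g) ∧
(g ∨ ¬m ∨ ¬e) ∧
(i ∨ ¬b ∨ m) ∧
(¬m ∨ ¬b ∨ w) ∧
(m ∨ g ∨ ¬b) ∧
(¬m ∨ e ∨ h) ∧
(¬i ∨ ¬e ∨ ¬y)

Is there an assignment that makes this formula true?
No

No, the formula is not satisfiable.

No assignment of truth values to the variables can make all 40 clauses true simultaneously.

The formula is UNSAT (unsatisfiable).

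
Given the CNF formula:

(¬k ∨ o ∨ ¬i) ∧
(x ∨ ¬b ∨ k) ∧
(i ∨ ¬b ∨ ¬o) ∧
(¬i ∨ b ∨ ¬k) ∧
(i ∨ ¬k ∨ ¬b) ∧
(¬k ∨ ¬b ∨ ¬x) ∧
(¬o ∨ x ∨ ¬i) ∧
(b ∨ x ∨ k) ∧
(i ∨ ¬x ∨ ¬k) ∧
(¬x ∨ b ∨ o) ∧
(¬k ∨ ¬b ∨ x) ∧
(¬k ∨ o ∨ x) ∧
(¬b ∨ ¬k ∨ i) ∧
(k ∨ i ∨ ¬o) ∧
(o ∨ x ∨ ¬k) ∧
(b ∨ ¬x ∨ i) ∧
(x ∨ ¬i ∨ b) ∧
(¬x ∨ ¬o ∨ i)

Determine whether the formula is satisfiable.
Yes

Yes, the formula is satisfiable.

One satisfying assignment is: i=False, b=True, o=False, x=True, k=False

Verification: With this assignment, all 18 clauses evaluate to true.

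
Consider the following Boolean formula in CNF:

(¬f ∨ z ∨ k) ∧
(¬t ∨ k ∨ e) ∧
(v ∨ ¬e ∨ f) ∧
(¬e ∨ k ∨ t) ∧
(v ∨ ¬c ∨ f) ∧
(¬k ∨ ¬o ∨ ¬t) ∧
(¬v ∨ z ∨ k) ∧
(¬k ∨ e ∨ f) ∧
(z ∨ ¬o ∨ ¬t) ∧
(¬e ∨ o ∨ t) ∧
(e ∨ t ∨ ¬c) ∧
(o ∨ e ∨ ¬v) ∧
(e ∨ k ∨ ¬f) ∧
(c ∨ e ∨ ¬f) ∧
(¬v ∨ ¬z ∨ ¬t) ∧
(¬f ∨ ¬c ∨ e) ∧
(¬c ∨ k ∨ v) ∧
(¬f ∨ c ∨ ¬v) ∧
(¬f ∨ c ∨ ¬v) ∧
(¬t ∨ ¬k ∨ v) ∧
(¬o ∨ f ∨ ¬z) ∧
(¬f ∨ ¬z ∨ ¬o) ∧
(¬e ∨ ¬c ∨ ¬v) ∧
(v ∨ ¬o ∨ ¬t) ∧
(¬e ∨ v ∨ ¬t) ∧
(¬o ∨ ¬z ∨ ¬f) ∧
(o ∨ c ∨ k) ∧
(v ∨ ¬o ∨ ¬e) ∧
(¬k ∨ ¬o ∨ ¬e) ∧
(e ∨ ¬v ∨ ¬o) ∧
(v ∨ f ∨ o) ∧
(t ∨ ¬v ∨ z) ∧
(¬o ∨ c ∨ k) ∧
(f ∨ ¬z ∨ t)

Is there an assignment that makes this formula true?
Yes

Yes, the formula is satisfiable.

One satisfying assignment is: k=True, t=True, f=False, z=False, o=False, v=True, e=True, c=False

Verification: With this assignment, all 34 clauses evaluate to true.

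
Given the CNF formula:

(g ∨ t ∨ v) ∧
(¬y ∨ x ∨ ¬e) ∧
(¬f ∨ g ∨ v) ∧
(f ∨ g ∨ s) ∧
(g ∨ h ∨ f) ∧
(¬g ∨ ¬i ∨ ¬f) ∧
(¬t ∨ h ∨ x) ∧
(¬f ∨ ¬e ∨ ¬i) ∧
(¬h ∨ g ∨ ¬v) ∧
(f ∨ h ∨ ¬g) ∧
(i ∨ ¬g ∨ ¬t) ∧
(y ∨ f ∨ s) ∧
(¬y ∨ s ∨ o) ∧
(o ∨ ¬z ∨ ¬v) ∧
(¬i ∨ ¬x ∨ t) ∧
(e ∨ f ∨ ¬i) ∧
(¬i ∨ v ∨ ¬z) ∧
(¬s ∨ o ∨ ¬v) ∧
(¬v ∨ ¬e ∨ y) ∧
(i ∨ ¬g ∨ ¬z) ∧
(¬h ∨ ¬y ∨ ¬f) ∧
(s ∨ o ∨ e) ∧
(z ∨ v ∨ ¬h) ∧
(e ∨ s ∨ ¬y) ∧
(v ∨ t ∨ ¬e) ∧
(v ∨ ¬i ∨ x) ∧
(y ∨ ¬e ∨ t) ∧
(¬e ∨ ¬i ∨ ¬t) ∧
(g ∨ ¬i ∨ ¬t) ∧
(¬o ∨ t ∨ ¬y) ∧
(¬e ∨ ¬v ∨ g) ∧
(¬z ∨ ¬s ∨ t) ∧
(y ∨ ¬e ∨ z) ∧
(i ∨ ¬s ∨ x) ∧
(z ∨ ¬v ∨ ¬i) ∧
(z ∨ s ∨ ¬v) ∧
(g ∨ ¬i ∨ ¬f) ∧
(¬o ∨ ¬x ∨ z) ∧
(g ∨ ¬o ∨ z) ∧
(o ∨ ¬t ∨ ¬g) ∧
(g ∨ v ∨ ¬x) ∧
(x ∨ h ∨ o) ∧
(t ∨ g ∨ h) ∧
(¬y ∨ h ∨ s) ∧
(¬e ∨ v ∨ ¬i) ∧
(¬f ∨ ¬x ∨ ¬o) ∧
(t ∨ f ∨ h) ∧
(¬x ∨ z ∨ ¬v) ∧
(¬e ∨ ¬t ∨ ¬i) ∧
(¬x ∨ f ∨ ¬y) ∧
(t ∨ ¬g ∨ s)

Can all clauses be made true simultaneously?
Yes

Yes, the formula is satisfiable.

One satisfying assignment is: f=True, e=False, x=True, h=False, z=False, s=True, y=False, g=True, o=False, i=False, t=False, v=False

Verification: With this assignment, all 51 clauses evaluate to true.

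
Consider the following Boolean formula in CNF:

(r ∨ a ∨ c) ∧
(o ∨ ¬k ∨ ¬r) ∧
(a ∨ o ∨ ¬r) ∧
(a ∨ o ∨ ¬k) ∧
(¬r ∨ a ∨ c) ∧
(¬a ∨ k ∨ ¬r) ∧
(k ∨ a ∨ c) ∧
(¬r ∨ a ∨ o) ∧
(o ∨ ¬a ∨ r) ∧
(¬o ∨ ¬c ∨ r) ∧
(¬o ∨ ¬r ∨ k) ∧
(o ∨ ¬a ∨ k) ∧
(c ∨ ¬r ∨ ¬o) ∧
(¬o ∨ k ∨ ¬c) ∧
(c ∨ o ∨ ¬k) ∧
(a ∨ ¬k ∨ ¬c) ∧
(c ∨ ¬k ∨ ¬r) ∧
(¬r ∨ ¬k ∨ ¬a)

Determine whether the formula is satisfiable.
Yes

Yes, the formula is satisfiable.

One satisfying assignment is: r=False, a=False, o=False, k=False, c=True

Verification: With this assignment, all 18 clauses evaluate to true.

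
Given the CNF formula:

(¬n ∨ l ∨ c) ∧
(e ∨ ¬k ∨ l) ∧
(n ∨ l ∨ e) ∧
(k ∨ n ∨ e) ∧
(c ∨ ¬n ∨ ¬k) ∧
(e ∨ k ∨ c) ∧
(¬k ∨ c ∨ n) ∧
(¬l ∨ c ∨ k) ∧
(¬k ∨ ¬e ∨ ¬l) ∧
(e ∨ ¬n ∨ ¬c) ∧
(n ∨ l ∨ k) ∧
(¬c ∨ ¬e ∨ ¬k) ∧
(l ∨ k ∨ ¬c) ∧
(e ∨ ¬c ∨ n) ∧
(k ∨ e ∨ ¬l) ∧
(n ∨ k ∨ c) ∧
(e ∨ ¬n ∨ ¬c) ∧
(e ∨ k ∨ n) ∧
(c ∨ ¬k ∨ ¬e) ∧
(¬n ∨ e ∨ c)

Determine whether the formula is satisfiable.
Yes

Yes, the formula is satisfiable.

One satisfying assignment is: l=True, k=False, e=True, n=False, c=True

Verification: With this assignment, all 20 clauses evaluate to true.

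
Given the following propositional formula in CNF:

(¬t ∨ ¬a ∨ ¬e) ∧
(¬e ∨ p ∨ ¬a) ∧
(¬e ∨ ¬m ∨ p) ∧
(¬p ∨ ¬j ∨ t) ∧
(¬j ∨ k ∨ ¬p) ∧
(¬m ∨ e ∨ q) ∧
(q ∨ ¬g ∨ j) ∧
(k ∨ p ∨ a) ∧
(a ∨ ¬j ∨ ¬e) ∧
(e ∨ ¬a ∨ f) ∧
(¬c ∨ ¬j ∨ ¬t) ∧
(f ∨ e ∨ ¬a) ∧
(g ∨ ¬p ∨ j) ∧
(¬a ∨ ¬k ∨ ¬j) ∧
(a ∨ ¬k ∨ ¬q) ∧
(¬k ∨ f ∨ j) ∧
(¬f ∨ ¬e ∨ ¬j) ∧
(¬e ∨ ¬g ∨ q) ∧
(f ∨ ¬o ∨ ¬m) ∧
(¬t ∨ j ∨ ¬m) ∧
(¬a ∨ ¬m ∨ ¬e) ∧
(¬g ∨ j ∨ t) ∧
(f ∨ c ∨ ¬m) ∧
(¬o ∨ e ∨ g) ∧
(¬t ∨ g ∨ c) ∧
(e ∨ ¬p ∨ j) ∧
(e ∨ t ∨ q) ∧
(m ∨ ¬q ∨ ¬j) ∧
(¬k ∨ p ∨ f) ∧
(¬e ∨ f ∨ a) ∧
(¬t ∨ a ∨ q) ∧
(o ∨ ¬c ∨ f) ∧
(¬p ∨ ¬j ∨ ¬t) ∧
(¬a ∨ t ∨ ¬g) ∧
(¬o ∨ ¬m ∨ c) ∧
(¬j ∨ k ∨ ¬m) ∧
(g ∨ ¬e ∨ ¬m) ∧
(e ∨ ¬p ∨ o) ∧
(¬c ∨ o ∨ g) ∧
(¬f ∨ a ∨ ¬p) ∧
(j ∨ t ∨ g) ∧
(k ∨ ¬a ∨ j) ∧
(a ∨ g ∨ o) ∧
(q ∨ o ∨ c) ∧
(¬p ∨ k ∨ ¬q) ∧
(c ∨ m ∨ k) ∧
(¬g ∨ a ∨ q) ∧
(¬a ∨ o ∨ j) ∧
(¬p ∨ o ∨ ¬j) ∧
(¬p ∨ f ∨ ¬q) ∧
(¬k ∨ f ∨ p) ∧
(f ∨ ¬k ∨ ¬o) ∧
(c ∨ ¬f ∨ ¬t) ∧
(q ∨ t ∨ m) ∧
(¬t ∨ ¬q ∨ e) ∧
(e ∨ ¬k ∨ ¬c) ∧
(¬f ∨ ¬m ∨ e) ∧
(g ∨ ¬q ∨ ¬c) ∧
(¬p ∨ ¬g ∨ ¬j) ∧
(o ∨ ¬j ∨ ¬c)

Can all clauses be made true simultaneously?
No

No, the formula is not satisfiable.

No assignment of truth values to the variables can make all 60 clauses true simultaneously.

The formula is UNSAT (unsatisfiable).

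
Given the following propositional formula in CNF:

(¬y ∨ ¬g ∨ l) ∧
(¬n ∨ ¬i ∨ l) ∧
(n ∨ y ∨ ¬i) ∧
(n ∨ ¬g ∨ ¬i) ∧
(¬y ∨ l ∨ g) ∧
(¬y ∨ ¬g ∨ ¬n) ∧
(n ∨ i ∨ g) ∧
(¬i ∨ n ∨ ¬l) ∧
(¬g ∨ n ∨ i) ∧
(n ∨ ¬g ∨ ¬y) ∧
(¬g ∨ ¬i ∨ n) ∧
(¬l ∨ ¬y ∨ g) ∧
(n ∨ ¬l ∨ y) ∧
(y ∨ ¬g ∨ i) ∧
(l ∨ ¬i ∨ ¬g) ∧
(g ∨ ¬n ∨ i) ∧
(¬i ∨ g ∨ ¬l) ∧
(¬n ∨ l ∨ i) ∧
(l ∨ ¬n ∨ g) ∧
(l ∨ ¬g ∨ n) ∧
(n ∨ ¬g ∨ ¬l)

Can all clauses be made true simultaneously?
Yes

Yes, the formula is satisfiable.

One satisfying assignment is: i=True, g=True, n=True, y=False, l=True

Verification: With this assignment, all 21 clauses evaluate to true.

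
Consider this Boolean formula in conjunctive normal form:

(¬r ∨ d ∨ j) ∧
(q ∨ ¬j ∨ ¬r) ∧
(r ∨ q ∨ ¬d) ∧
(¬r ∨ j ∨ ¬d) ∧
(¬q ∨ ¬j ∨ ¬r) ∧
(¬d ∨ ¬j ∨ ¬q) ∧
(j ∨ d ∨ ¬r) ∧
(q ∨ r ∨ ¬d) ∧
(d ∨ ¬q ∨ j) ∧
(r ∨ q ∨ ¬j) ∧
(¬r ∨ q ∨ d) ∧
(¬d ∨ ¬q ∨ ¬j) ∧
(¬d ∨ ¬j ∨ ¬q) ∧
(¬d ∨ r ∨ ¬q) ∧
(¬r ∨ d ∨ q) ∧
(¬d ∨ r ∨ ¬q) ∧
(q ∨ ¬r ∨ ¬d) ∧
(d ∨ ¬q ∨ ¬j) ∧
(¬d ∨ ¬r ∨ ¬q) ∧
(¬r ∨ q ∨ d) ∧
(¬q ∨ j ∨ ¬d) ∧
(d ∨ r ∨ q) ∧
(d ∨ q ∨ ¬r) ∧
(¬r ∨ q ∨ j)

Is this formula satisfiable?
No

No, the formula is not satisfiable.

No assignment of truth values to the variables can make all 24 clauses true simultaneously.

The formula is UNSAT (unsatisfiable).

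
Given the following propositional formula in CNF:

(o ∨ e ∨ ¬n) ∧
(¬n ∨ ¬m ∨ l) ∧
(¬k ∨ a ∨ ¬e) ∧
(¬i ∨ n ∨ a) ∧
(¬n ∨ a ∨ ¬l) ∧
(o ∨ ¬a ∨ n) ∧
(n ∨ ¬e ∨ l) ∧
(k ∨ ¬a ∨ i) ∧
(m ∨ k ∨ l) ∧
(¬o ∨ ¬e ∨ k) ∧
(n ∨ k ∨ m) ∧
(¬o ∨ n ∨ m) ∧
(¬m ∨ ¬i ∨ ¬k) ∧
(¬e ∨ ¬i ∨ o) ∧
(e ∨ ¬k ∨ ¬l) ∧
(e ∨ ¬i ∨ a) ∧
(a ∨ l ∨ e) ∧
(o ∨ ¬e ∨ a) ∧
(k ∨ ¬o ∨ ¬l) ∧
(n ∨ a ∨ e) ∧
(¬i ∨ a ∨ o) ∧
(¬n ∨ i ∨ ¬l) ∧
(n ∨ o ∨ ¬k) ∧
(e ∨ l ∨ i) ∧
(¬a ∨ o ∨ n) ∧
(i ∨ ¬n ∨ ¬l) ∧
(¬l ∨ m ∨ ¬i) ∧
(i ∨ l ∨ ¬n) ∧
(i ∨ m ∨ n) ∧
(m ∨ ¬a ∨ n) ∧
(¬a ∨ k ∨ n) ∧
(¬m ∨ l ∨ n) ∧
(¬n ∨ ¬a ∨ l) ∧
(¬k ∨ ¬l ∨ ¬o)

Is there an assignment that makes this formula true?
No

No, the formula is not satisfiable.

No assignment of truth values to the variables can make all 34 clauses true simultaneously.

The formula is UNSAT (unsatisfiable).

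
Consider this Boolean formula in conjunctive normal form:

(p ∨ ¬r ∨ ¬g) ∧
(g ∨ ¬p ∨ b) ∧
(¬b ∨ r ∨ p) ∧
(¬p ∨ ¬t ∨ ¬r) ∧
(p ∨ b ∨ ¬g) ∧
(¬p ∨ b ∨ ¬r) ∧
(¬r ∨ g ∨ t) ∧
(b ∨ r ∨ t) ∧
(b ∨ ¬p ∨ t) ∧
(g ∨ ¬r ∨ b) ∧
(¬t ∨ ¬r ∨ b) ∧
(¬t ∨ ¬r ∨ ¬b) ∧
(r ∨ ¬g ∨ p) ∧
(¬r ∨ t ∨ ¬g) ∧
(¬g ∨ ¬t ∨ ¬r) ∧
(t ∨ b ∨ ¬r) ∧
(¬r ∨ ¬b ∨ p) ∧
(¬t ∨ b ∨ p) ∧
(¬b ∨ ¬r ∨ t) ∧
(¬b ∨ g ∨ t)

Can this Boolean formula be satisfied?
Yes

Yes, the formula is satisfiable.

One satisfying assignment is: t=False, r=False, p=True, b=True, g=True

Verification: With this assignment, all 20 clauses evaluate to true.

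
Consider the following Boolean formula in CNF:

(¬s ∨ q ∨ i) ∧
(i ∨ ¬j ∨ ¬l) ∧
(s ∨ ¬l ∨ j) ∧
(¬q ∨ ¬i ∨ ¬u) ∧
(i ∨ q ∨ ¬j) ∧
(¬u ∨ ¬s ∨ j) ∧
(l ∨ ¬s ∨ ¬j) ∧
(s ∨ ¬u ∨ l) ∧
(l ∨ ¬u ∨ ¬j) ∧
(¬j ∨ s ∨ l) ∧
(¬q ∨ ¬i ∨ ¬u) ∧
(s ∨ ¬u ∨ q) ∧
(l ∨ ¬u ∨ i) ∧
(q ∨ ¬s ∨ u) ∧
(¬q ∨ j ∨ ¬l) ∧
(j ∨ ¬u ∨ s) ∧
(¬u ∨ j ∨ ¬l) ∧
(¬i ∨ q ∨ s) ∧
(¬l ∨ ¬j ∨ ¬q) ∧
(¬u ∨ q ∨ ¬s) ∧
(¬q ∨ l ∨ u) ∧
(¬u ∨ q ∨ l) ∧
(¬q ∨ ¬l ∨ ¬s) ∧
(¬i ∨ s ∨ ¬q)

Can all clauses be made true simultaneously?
Yes

Yes, the formula is satisfiable.

One satisfying assignment is: i=False, l=False, j=False, u=False, s=False, q=False

Verification: With this assignment, all 24 clauses evaluate to true.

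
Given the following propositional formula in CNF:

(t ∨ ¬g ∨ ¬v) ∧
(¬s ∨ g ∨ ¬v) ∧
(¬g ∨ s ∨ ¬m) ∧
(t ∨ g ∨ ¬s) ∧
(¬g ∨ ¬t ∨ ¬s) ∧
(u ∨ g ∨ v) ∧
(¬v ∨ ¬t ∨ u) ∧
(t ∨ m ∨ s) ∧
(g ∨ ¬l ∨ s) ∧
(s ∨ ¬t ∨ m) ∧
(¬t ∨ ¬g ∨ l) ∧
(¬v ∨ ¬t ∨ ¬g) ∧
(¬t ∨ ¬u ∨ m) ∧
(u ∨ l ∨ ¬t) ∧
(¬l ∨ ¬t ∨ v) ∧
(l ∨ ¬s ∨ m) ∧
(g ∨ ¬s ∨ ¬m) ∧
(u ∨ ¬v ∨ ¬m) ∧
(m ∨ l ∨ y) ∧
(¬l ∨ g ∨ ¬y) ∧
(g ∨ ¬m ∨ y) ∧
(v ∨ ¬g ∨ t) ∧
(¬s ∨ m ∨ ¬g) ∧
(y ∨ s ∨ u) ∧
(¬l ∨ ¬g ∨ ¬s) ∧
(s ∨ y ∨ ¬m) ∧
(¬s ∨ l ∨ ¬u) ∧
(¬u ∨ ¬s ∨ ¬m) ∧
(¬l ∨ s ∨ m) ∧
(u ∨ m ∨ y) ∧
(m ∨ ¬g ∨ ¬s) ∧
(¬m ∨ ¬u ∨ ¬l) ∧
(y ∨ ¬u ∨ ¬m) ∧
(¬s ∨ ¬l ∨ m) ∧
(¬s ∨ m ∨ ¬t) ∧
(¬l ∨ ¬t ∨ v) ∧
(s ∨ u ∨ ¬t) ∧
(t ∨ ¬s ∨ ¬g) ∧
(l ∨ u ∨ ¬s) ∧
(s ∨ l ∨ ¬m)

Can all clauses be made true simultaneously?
No

No, the formula is not satisfiable.

No assignment of truth values to the variables can make all 40 clauses true simultaneously.

The formula is UNSAT (unsatisfiable).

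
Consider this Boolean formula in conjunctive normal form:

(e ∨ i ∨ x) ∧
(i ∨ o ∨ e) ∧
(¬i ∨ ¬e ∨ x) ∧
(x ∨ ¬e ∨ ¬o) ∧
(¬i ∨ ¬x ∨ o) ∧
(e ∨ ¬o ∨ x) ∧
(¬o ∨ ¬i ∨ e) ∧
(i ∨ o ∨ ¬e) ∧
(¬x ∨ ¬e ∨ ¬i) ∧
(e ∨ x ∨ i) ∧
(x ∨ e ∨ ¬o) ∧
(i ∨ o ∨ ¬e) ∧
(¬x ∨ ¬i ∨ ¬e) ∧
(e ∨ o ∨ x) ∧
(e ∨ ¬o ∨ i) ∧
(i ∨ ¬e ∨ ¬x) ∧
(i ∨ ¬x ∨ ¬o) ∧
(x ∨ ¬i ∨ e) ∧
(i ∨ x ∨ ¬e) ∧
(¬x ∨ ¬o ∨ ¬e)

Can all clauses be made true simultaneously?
No

No, the formula is not satisfiable.

No assignment of truth values to the variables can make all 20 clauses true simultaneously.

The formula is UNSAT (unsatisfiable).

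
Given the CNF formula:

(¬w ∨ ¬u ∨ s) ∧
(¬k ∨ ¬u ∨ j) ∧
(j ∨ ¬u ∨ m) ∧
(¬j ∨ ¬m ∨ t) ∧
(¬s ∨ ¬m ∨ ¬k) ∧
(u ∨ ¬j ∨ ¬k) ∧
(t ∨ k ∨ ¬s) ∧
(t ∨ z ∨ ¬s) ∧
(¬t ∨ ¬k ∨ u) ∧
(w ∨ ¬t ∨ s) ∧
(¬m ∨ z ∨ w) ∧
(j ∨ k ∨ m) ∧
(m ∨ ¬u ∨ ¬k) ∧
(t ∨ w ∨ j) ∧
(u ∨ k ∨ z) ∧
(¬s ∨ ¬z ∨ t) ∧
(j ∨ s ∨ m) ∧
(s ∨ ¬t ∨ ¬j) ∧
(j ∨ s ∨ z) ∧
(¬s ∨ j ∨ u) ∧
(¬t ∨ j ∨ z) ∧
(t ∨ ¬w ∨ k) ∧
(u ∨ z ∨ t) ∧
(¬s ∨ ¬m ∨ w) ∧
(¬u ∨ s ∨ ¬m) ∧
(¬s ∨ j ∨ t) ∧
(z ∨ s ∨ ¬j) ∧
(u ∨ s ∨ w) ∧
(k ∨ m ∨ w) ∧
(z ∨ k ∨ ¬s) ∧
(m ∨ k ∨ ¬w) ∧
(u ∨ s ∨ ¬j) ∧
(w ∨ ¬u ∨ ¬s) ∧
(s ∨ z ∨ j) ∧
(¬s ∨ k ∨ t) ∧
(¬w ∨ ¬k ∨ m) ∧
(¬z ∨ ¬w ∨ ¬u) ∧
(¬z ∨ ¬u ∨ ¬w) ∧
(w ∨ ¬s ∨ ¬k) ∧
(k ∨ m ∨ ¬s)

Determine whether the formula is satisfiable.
Yes

Yes, the formula is satisfiable.

One satisfying assignment is: m=True, t=False, w=True, z=True, u=False, j=False, s=False, k=True

Verification: With this assignment, all 40 clauses evaluate to true.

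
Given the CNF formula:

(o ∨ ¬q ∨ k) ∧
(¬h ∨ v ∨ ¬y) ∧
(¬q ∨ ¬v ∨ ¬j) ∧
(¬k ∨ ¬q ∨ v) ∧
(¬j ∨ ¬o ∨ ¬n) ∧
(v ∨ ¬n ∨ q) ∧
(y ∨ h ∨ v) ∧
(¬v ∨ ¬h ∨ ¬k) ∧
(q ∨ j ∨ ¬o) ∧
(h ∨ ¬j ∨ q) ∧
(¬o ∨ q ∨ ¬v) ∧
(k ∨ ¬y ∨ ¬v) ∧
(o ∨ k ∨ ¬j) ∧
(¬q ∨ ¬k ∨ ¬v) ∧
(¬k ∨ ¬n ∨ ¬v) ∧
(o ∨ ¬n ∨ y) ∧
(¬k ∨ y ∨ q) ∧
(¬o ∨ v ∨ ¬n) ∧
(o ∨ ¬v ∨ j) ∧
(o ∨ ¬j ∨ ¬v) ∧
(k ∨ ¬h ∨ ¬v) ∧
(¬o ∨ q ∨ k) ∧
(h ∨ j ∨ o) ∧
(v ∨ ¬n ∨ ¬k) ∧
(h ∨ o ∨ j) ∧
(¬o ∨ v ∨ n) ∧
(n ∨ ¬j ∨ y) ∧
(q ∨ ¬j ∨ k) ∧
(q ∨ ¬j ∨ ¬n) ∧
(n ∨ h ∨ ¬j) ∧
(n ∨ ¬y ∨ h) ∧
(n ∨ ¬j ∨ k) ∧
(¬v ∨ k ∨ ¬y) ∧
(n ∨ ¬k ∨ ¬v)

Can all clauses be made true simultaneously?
Yes

Yes, the formula is satisfiable.

One satisfying assignment is: q=False, v=False, k=False, j=False, n=False, h=True, y=False, o=False

Verification: With this assignment, all 34 clauses evaluate to true.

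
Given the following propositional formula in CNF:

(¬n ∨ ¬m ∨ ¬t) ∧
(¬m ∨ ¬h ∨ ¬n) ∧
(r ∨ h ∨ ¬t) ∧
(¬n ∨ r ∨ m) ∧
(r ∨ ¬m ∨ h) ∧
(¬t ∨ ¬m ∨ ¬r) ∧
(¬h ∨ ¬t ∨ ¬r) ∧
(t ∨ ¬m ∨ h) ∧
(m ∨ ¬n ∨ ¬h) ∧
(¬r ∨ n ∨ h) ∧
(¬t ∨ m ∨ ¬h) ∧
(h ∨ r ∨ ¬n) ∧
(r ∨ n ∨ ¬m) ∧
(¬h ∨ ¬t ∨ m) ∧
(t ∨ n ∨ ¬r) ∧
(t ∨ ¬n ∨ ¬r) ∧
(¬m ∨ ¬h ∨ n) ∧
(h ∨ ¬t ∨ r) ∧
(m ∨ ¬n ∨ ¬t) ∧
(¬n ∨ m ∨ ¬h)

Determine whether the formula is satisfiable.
Yes

Yes, the formula is satisfiable.

One satisfying assignment is: r=False, h=False, t=False, m=False, n=False

Verification: With this assignment, all 20 clauses evaluate to true.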